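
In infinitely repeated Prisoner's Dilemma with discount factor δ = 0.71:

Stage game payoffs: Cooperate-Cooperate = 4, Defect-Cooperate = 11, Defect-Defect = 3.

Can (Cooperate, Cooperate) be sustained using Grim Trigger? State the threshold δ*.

δ* = 0.875; since δ = 0.71 < 0.875, cooperation cannot be sustained

Work:
For Grim Trigger:
Cooperate forever: 4/(1-δ)
Defect then punished: 11 + 3·δ/(1-δ)
Need: 4/(1-δ) ≥ 11 + 3·δ/(1-δ)
Solving: δ ≥ (T-R)/(T-P) = (11-4)/(11-3) = 0.875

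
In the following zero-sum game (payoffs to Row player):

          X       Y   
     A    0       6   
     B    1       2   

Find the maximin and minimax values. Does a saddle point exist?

Maximin = 1, Minimax = 1, Saddle: True

Work:
Row minimums: [0, 1] → maximin = 1
Column maximums: [1, 6] → minimax = 1
Saddle point exists! Game value = 1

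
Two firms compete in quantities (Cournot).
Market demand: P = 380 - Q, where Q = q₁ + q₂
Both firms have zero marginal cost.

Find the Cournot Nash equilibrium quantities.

q₁* = q₂* = 126.67; P* = 126.67

Work:
Profit: π_i = P·q_i = (a - q_i - q_j)·q_i
FOC: ∂π_i/∂q_i = a - 2q_i - q_j = 0
Reaction function: q_i = (380 - q_j)/2
Symmetry: q* = 380/3 = 126.67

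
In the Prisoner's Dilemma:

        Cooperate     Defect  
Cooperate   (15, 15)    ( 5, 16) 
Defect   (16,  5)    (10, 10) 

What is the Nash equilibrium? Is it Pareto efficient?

(Defect, Defect) is NE; not Pareto efficient

Work:
Defect dominates Cooperate for both players:
If P2 cooperates: Defect (16) > Cooperate (15)
If P2 defects: Defect (10) > Cooperate (5)
NE: (Defect, Defect) with payoff (10, 10)
But (Cooperate, Cooperate) = (15, 15) Pareto dominates (10, 10)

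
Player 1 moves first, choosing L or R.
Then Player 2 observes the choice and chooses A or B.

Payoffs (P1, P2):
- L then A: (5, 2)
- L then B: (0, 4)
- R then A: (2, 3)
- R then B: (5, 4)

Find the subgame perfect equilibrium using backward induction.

P1 plays R, P2 plays B after L and B after R; Payoff (5, 4)

Work:
Backward induction:
After L: P2 chooses B → P1 gets 0
After R: P2 chooses B → P1 gets 5
P1 chooses R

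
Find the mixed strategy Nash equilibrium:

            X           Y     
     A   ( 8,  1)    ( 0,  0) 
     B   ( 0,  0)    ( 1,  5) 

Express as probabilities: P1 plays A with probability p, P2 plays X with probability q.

p = 0.8333, q = 0.1111

Work:
Find probabilities that make opponent indifferent:
P2 chooses q to make P1 indifferent between A and B
P1 chooses p to make P2 indifferent between X and Y
Mixed NE: P1 plays (A: 0.8333, B: 0.1667), P2 plays (X: 0.1111, Y: 0.8889)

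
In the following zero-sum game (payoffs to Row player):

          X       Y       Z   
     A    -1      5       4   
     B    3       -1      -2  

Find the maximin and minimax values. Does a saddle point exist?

Maximin = -1, Minimax = 3, Saddle: False

Work:
Row minimums: [-1, -2] → maximin = -1
Column maximums: [3, 5, 4] → minimax = 3
No saddle point (maximin ≠ minimax). Mixed strategy needed.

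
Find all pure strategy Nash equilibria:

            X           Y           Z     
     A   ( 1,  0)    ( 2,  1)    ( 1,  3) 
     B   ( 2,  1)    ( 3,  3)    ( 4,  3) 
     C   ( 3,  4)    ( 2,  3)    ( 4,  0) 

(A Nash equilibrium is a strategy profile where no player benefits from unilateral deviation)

Nash equilibrium: (B, Y), (B, Z), (C, X)

Work:
Best responses:
  P1 vs X: payoffs [1, 2, 3] → best response C (payoff 3)
  P1 vs Y: payoffs [2, 3, 2] → best response B (payoff 3)
  P1 vs Z: payoffs [1, 4, 4] → best response B/C (payoff 4)
  P2 vs A: payoffs [0, 1, 3] → best response Z (payoff 3)
  P2 vs B: payoffs [1, 3, 3] → best response Y/Z (payoff 3)
  P2 vs C: payoffs [4, 3, 0] → best response X (payoff 4)
Mutual best responses: (B,Y), (B,Z), (C,X) → Nash equilibria.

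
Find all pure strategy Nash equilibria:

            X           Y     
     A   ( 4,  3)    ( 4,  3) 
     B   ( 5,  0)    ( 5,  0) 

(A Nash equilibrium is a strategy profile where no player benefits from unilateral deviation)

Nash equilibrium: (B, X), (B, Y)

Work:
Best responses:
  P1 vs X: payoffs [4, 5] → best response B (payoff 5)
  P1 vs Y: payoffs [4, 5] → best response B (payoff 5)
  P2 vs A: payoffs [3, 3] → best response X/Y (payoff 3)
  P2 vs B: payoffs [0, 0] → best response X/Y (payoff 0)
Mutual best responses: (B,X), (B,Y) → Nash equilibria.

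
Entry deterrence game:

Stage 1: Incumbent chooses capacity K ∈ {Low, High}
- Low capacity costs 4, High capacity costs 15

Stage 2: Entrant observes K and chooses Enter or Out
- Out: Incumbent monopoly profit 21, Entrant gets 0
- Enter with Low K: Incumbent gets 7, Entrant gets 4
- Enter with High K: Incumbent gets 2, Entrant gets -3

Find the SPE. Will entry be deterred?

SPE: (High, Enter|Low, Out|High); Entry deterred. Incumbent net profit = 6

Work:
After Low K: Entrant enters (4 > 0)
After High K: Entrant stays out (-3 < 0)
Incumbent: Low → 7−4=3, High → 21−15=6
Incumbent chooses High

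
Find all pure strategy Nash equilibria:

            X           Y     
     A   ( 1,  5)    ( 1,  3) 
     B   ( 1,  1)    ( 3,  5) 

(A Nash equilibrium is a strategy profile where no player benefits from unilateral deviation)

Nash equilibrium: (A, X), (B, Y)

Work:
Best responses:
  P1 vs X: payoffs [1, 1] → best response A/B (payoff 1)
  P1 vs Y: payoffs [1, 3] → best response B (payoff 3)
  P2 vs A: payoffs [5, 3] → best response X (payoff 5)
  P2 vs B: payoffs [1, 5] → best response Y (payoff 5)
Mutual best responses: (A,X), (B,Y) → Nash equilibria.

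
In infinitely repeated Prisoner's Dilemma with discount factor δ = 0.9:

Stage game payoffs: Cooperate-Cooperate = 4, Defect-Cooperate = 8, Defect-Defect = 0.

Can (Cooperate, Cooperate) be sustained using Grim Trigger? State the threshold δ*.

δ* = 0.5; since δ = 0.9 ≥ 0.5, cooperation can be sustained

Work:
For Grim Trigger:
Cooperate forever: 4/(1-δ)
Defect then punished: 8 + 0·δ/(1-δ)
Need: 4/(1-δ) ≥ 8 + 0·δ/(1-δ)
Solving: δ ≥ (T-R)/(T-P) = (8-4)/(8-0) = 0.5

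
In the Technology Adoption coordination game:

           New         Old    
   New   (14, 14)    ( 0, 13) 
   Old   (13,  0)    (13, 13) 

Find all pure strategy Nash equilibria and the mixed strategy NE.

Pure NE: (New, New) and (Old, Old); Mixed NE: p = 0.9286, q = 0.9286

Work:
Check pure NE:
(New, New): (14, 14) - no unilateral deviation beneficial
(Old, Old): (13, 13) - no unilateral deviation beneficial
Mixed NE: P1 plays New with p = 0.9286, P2 plays New with q = 0.9286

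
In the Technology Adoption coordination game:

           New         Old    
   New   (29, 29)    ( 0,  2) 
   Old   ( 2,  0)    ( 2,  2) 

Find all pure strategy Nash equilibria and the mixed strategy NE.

Pure NE: (New, New) and (Old, Old); Mixed NE: p = 0.069, q = 0.069

Work:
Check pure NE:
(New, New): (29, 29) - no unilateral deviation beneficial
(Old, Old): (2, 2) - no unilateral deviation beneficial
Mixed NE: P1 plays New with p = 0.069, P2 plays New with q = 0.069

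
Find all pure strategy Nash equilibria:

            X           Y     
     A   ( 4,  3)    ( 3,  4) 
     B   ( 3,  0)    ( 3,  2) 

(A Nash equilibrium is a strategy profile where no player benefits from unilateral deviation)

Nash equilibrium: (A, Y), (B, Y)

Work:
Best responses:
  P1 vs X: payoffs [4, 3] → best response A (payoff 4)
  P1 vs Y: payoffs [3, 3] → best response A/B (payoff 3)
  P2 vs A: payoffs [3, 4] → best response Y (payoff 4)
  P2 vs B: payoffs [0, 2] → best response Y (payoff 2)
Mutual best responses: (A,Y), (B,Y) → Nash equilibria.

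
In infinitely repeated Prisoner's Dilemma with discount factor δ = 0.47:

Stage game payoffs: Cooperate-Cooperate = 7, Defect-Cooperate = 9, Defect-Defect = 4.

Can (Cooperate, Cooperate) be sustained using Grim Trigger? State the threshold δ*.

δ* = 0.4; since δ = 0.47 ≥ 0.4, cooperation can be sustained

Work:
For Grim Trigger:
Cooperate forever: 7/(1-δ)
Defect then punished: 9 + 4·δ/(1-δ)
Need: 7/(1-δ) ≥ 9 + 4·δ/(1-δ)
Solving: δ ≥ (T-R)/(T-P) = (9-7)/(9-4) = 0.4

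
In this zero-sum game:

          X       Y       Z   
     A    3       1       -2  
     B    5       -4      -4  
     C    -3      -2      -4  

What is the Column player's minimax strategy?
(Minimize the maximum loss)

Column should play Z, value = -2

Work:
Column player minimizes Row's maximum payoff:
Column X: max payoff to Row = 5
Column Y: max payoff to Row = 1
Column Z: max payoff to Row = -2
Minimum is -2, achieved by column Z.
Minimax strategy: Z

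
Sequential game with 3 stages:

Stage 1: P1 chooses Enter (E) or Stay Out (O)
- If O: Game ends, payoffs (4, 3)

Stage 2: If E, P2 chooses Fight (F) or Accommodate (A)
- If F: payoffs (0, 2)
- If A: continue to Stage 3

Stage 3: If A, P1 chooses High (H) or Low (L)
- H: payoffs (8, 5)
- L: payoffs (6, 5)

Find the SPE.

SPE: (E, A, H); Outcome (8, 5)

Work:
Stage 3: P1 chooses H (8 vs 6)
Stage 2: P2: F->2, A->5 (anticipating H). Choose A
Stage 1: P1: O->4, E->8 (anticipating A, H). Choose E
SPE path: E -> A -> H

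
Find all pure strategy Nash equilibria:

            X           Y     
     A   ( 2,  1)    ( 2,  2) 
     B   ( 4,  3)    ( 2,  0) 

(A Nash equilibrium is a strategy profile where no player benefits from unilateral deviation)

Nash equilibrium: (A, Y), (B, X)

Work:
Best responses:
  P1 vs X: payoffs [2, 4] → best response B (payoff 4)
  P1 vs Y: payoffs [2, 2] → best response A/B (payoff 2)
  P2 vs A: payoffs [1, 2] → best response Y (payoff 2)
  P2 vs B: payoffs [3, 0] → best response X (payoff 3)
Mutual best responses: (A,Y), (B,X) → Nash equilibria.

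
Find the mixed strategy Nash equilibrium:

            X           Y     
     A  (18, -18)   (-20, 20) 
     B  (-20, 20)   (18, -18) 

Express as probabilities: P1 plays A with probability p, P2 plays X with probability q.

p = 0.5, q = 0.5

Work:
Find probabilities that make opponent indifferent:
P2 chooses q to make P1 indifferent between A and B
P1 chooses p to make P2 indifferent between X and Y
Mixed NE: P1 plays (A: 0.5, B: 0.5), P2 plays (X: 0.5, Y: 0.5)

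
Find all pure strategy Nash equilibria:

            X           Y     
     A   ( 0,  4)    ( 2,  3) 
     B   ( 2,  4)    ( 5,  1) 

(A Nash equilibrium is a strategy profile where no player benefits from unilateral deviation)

Nash equilibrium: (B, X)

Work:
Best responses:
  P1 vs X: payoffs [0, 2] → best response B (payoff 2)
  P1 vs Y: payoffs [2, 5] → best response B (payoff 5)
  P2 vs A: payoffs [4, 3] → best response X (payoff 4)
  P2 vs B: payoffs [4, 1] → best response X (payoff 4)
Mutual best responses: (B,X) → Nash equilibria.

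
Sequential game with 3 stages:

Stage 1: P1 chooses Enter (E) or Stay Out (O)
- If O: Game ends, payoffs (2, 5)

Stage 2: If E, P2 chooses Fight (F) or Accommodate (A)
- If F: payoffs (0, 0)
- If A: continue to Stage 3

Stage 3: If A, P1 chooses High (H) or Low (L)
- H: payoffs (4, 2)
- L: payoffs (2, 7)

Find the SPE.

SPE: (E, A, H); Outcome (4, 2)

Work:
Stage 3: P1 chooses H (4 vs 2)
Stage 2: P2: F->0, A->2 (anticipating H). Choose A
Stage 1: P1: O->2, E->4 (anticipating A, H). Choose E
SPE path: E -> A -> H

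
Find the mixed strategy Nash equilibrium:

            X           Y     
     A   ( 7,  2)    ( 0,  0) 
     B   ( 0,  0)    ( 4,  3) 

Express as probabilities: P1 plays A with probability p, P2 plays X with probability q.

p = 0.6, q = 0.3636

Work:
Find probabilities that make opponent indifferent:
P2 chooses q to make P1 indifferent between A and B
P1 chooses p to make P2 indifferent between X and Y
Mixed NE: P1 plays (A: 0.6, B: 0.4), P2 plays (X: 0.3636, Y: 0.6364)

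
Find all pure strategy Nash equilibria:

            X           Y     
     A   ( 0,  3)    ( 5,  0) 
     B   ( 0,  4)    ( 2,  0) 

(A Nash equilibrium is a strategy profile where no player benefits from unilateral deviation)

Nash equilibrium: (A, X), (B, X)

Work:
Best responses:
  P1 vs X: payoffs [0, 0] → best response A/B (payoff 0)
  P1 vs Y: payoffs [5, 2] → best response A (payoff 5)
  P2 vs A: payoffs [3, 0] → best response X (payoff 3)
  P2 vs B: payoffs [4, 0] → best response X (payoff 4)
Mutual best responses: (A,X), (B,X) → Nash equilibria.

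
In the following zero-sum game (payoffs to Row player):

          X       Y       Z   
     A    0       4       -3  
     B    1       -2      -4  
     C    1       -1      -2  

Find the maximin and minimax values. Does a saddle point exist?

Maximin = -2, Minimax = -2, Saddle: True

Work:
Row minimums: [-3, -4, -2] → maximin = -2
Column maximums: [1, 4, -2] → minimax = -2
Saddle point exists! Game value = -2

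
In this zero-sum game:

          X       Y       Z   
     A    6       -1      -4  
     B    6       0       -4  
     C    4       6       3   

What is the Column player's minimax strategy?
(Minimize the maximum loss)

Column should play Z, value = 3

Work:
Column player minimizes Row's maximum payoff:
Column X: max payoff to Row = 6
Column Y: max payoff to Row = 6
Column Z: max payoff to Row = 3
Minimum is 3, achieved by column Z.
Minimax strategy: Z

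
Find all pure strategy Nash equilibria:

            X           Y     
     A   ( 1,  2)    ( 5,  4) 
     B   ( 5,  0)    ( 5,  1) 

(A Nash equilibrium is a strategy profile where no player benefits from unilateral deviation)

Nash equilibrium: (A, Y), (B, Y)

Work:
Best responses:
  P1 vs X: payoffs [1, 5] → best response B (payoff 5)
  P1 vs Y: payoffs [5, 5] → best response A/B (payoff 5)
  P2 vs A: payoffs [2, 4] → best response Y (payoff 4)
  P2 vs B: payoffs [0, 1] → best response Y (payoff 1)
Mutual best responses: (A,Y), (B,Y) → Nash equilibria.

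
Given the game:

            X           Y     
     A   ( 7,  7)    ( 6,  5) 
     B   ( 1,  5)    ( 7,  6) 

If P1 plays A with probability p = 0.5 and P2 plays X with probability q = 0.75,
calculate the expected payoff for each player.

E[P1] = 4.625, E[P2] = 5.875

Work:
E[P1] = p·q·π₁(A,X) + p·(1-q)·π₁(A,Y) + (1-p)·q·π₁(B,X) + (1-p)·(1-q)·π₁(B,Y)
= 0.5·0.75·7 + 0.5·0.25·6 + 0.5·0.75·1 + 0.5·0.25·7
= 4.625

E[P2] = 5.875 (similar calculation)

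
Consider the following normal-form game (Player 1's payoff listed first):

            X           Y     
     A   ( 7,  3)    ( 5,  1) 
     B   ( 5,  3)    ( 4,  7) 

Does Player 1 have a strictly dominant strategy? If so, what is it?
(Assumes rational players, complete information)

Yes, Player 1's strictly dominant strategy is A

Work:
A strategy strictly dominates another if it gives a strictly higher payoff against every opponent action. Compare each pair of P1's strategies column-by-column:
  A vs B: [7 vs 5, 5 vs 4] → A strictly dominates B
  B vs A: [5 vs 7, 4 vs 5] → B does not strictly dominate A (column X: 5 ≤ 7)
A strictly dominates every other strategy → strictly dominant.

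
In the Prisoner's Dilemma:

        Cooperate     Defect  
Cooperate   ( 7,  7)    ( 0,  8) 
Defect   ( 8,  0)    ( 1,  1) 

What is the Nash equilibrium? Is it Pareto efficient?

(Defect, Defect) is NE; not Pareto efficient

Work:
Defect dominates Cooperate for both players:
If P2 cooperates: Defect (8) > Cooperate (7)
If P2 defects: Defect (1) > Cooperate (0)
NE: (Defect, Defect) with payoff (1, 1)
But (Cooperate, Cooperate) = (7, 7) Pareto dominates (1, 1)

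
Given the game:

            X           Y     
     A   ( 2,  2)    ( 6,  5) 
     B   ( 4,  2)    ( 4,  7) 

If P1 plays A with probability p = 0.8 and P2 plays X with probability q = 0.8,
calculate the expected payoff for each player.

E[P1] = 3.04, E[P2] = 2.68

Work:
E[P1] = p·q·π₁(A,X) + p·(1-q)·π₁(A,Y) + (1-p)·q·π₁(B,X) + (1-p)·(1-q)·π₁(B,Y)
= 0.8·0.8·2 + 0.8·0.2·6 + 0.2·0.8·4 + 0.2·0.2·4
= 3.04

E[P2] = 2.68 (similar calculation)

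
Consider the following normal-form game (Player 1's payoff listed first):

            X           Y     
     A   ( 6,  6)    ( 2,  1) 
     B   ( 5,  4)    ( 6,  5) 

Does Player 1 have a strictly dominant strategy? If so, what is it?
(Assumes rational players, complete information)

No strictly dominant strategy exists for Player 1

Work:
A strategy strictly dominates another if it gives a strictly higher payoff against every opponent action. Compare each pair of P1's strategies column-by-column:
  A vs B: [6 vs 5, 2 vs 6] → A does not strictly dominate B (column Y: 2 ≤ 6)
  B vs A: [5 vs 6, 6 vs 2] → B does not strictly dominate A (column X: 5 ≤ 6)
No single strategy strictly dominates all others → no strictly dominant strategy.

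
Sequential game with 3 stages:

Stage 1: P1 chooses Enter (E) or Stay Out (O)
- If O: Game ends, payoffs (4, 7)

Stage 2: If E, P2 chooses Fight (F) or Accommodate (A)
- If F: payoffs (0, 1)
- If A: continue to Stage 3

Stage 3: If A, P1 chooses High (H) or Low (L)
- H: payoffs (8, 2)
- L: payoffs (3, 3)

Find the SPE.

SPE: (E, A, H); Outcome (8, 2)

Work:
Stage 3: P1 chooses H (8 vs 3)
Stage 2: P2: F->1, A->2 (anticipating H). Choose A
Stage 1: P1: O->4, E->8 (anticipating A, H). Choose E
SPE path: E -> A -> H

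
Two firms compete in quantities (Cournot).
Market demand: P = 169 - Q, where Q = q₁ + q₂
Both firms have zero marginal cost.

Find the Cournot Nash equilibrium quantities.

q₁* = q₂* = 56.33; P* = 56.33

Work:
Profit: π_i = P·q_i = (a - q_i - q_j)·q_i
FOC: ∂π_i/∂q_i = a - 2q_i - q_j = 0
Reaction function: q_i = (169 - q_j)/2
Symmetry: q* = 169/3 = 56.33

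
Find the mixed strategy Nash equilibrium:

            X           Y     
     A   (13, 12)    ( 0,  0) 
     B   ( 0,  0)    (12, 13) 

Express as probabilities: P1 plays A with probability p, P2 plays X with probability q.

p = 0.52, q = 0.48

Work:
Find probabilities that make opponent indifferent:
P2 chooses q to make P1 indifferent between A and B
P1 chooses p to make P2 indifferent between X and Y
Mixed NE: P1 plays (A: 0.52, B: 0.48), P2 plays (X: 0.48, Y: 0.52)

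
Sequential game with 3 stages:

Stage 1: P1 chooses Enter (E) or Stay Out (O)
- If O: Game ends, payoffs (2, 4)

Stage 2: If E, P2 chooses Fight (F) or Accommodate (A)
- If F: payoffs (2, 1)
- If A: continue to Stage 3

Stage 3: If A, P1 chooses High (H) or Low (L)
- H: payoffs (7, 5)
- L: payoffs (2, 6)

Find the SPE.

SPE: (E, A, H); Outcome (7, 5)

Work:
Stage 3: P1 chooses H (7 vs 2)
Stage 2: P2: F->1, A->5 (anticipating H). Choose A
Stage 1: P1: O->2, E->7 (anticipating A, H). Choose E
SPE path: E -> A -> H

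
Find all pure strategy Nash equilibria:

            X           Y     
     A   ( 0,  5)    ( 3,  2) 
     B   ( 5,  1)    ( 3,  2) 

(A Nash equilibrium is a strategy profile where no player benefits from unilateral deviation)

Nash equilibrium: (B, Y)

Work:
Best responses:
  P1 vs X: payoffs [0, 5] → best response B (payoff 5)
  P1 vs Y: payoffs [3, 3] → best response A/B (payoff 3)
  P2 vs A: payoffs [5, 2] → best response X (payoff 5)
  P2 vs B: payoffs [1, 2] → best response Y (payoff 2)
Mutual best responses: (B,Y) → Nash equilibria.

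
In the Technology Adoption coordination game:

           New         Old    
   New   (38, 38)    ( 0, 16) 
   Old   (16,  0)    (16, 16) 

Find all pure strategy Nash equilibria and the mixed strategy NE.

Pure NE: (New, New) and (Old, Old); Mixed NE: p = 0.4211, q = 0.4211

Work:
Check pure NE:
(New, New): (38, 38) - no unilateral deviation beneficial
(Old, Old): (16, 16) - no unilateral deviation beneficial
Mixed NE: P1 plays New with p = 0.4211, P2 plays New with q = 0.4211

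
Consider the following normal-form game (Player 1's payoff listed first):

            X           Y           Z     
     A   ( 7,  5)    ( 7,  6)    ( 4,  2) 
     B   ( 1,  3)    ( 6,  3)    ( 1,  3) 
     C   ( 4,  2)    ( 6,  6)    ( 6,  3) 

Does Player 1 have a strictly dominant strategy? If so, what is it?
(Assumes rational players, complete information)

No strictly dominant strategy exists for Player 1

Work:
A strategy strictly dominates another if it gives a strictly higher payoff against every opponent action. Compare each pair of P1's strategies column-by-column:
  A vs B: [7 vs 1, 7 vs 6, 4 vs 1] → A strictly dominates B
  A vs C: [7 vs 4, 7 vs 6, 4 vs 6] → A does not strictly dominate C (column Z: 4 ≤ 6)
  B vs A: [1 vs 7, 6 vs 7, 1 vs 4] → B does not strictly dominate A (column X: 1 ≤ 7)
  B vs C: [1 vs 4, 6 vs 6, 1 vs 6] → B does not strictly dominate C (column X: 1 ≤ 4)
  C vs A: [4 vs 7, 6 vs 7, 6 vs 4] → C does not strictly dominate A (column X: 4 ≤ 7)
  C vs B: [4 vs 1, 6 vs 6, 6 vs 1] → C does not strictly dominate B (column Y: 6 ≤ 6)
No single strategy strictly dominates all others → no strictly dominant strategy.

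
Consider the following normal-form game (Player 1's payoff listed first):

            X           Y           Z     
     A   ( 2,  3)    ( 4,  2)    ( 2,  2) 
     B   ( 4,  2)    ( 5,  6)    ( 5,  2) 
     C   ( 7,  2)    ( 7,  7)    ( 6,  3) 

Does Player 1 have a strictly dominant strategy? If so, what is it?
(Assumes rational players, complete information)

Yes, Player 1's strictly dominant strategy is C

Work:
A strategy strictly dominates another if it gives a strictly higher payoff against every opponent action. Compare each pair of P1's strategies column-by-column:
  A vs B: [2 vs 4, 4 vs 5, 2 vs 5] → A does not strictly dominate B (column X: 2 ≤ 4)
  A vs C: [2 vs 7, 4 vs 7, 2 vs 6] → A does not strictly dominate C (column X: 2 ≤ 7)
  B vs A: [4 vs 2, 5 vs 4, 5 vs 2] → B strictly dominates A
  B vs C: [4 vs 7, 5 vs 7, 5 vs 6] → B does not strictly dominate C (column X: 4 ≤ 7)
  C vs A: [7 vs 2, 7 vs 4, 6 vs 2] → C strictly dominates A
  C vs B: [7 vs 4, 7 vs 5, 6 vs 5] → C strictly dominates B
C strictly dominates every other strategy → strictly dominant.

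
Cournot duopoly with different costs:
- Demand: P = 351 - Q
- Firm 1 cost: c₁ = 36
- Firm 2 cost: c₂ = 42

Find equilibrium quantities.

q₁* = 107.0, q₂* = 101.0

Work:
Reaction: q₁ = (351 - 36 - q₂)/2
Reaction: q₂ = (351 - 42 - q₁)/2
Solve simultaneously:
q₁* = (351 - 2×36 + 42)/3 = 107.0
q₂* = (351 - 2×42 + 36)/3 = 101.0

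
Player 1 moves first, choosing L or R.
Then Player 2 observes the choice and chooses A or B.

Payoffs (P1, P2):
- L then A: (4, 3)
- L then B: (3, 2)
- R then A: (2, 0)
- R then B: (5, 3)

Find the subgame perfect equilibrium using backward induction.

P1 plays R, P2 plays A after L and B after R; Payoff (5, 3)

Work:
Backward induction:
After L: P2 chooses A → P1 gets 4
After R: P2 chooses B → P1 gets 5
P1 chooses R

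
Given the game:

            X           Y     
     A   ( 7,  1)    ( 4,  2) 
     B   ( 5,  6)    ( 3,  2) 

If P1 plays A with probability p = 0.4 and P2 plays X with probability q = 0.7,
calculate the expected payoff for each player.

E[P1] = 5.08, E[P2] = 3.4

Work:
E[P1] = p·q·π₁(A,X) + p·(1-q)·π₁(A,Y) + (1-p)·q·π₁(B,X) + (1-p)·(1-q)·π₁(B,Y)
= 0.4·0.7·7 + 0.4·0.3·4 + 0.6·0.7·5 + 0.6·0.3·3
= 5.08

E[P2] = 3.4 (similar calculation)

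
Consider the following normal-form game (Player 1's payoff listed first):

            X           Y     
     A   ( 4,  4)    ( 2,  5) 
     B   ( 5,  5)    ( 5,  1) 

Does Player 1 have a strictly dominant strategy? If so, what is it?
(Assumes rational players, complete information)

Yes, Player 1's strictly dominant strategy is B

Work:
A strategy strictly dominates another if it gives a strictly higher payoff against every opponent action. Compare each pair of P1's strategies column-by-column:
  A vs B: [4 vs 5, 2 vs 5] → A does not strictly dominate B (column X: 4 ≤ 5)
  B vs A: [5 vs 4, 5 vs 2] → B strictly dominates A
B strictly dominates every other strategy → strictly dominant.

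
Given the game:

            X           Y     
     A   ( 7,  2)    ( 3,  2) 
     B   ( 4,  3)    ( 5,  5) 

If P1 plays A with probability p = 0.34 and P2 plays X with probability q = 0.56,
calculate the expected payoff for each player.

E[P1] = 4.712, E[P2] = 3.2408

Work:
E[P1] = p·q·π₁(A,X) + p·(1-q)·π₁(A,Y) + (1-p)·q·π₁(B,X) + (1-p)·(1-q)·π₁(B,Y)
= 0.34·0.56·7 + 0.34·0.44·3 + 0.66·0.56·4 + 0.66·0.44·5
= 4.712

E[P2] = 3.2408 (similar calculation)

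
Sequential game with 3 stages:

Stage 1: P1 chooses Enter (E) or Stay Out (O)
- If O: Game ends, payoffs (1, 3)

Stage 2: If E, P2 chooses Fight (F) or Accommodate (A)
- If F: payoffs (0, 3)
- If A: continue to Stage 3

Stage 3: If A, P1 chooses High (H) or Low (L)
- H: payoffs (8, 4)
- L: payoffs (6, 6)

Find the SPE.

SPE: (E, A, H); Outcome (8, 4)

Work:
Stage 3: P1 chooses H (8 vs 6)
Stage 2: P2: F->3, A->4 (anticipating H). Choose A
Stage 1: P1: O->1, E->8 (anticipating A, H). Choose E
SPE path: E -> A -> H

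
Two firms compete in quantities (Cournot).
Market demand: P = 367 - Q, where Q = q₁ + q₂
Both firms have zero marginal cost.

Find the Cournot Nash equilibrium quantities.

q₁* = q₂* = 122.33; P* = 122.33

Work:
Profit: π_i = P·q_i = (a - q_i - q_j)·q_i
FOC: ∂π_i/∂q_i = a - 2q_i - q_j = 0
Reaction function: q_i = (367 - q_j)/2
Symmetry: q* = 367/3 = 122.33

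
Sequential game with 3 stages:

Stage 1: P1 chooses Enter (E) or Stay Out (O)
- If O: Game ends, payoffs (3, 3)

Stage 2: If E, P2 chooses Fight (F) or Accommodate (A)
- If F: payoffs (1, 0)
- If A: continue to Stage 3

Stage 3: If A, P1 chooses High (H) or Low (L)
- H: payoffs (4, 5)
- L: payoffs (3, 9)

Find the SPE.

SPE: (E, A, H); Outcome (4, 5)

Work:
Stage 3: P1 chooses H (4 vs 3)
Stage 2: P2: F->0, A->5 (anticipating H). Choose A
Stage 1: P1: O->3, E->4 (anticipating A, H). Choose E
SPE path: E -> A -> H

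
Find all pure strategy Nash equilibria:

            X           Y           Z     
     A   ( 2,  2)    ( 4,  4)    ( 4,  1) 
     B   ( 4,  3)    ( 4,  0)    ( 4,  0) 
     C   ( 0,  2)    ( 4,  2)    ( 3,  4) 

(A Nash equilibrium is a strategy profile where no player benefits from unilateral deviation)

Nash equilibrium: (A, Y), (B, X)

Work:
Best responses:
  P1 vs X: payoffs [2, 4, 0] → best response B (payoff 4)
  P1 vs Y: payoffs [4, 4, 4] → best response A/B/C (payoff 4)
  P1 vs Z: payoffs [4, 4, 3] → best response A/B (payoff 4)
  P2 vs A: payoffs [2, 4, 1] → best response Y (payoff 4)
  P2 vs B: payoffs [3, 0, 0] → best response X (payoff 3)
  P2 vs C: payoffs [2, 2, 4] → best response Z (payoff 4)
Mutual best responses: (A,Y), (B,X) → Nash equilibria.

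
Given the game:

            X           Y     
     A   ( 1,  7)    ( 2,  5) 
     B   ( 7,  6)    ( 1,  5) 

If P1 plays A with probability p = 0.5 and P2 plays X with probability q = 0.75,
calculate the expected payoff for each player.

E[P1] = 3.375, E[P2] = 6.125

Work:
E[P1] = p·q·π₁(A,X) + p·(1-q)·π₁(A,Y) + (1-p)·q·π₁(B,X) + (1-p)·(1-q)·π₁(B,Y)
= 0.5·0.75·1 + 0.5·0.25·2 + 0.5·0.75·7 + 0.5·0.25·1
= 3.375

E[P2] = 6.125 (similar calculation)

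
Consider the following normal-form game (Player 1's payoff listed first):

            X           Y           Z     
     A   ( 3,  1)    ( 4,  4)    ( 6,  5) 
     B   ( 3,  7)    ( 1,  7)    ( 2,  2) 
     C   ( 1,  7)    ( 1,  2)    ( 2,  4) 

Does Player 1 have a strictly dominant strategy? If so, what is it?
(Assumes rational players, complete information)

No strictly dominant strategy exists for Player 1

Work:
A strategy strictly dominates another if it gives a strictly higher payoff against every opponent action. Compare each pair of P1's strategies column-by-column:
  A vs B: [3 vs 3, 4 vs 1, 6 vs 2] → A does not strictly dominate B (column X: 3 ≤ 3)
  A vs C: [3 vs 1, 4 vs 1, 6 vs 2] → A strictly dominates C
  B vs A: [3 vs 3, 1 vs 4, 2 vs 6] → B does not strictly dominate A (column X: 3 ≤ 3)
  B vs C: [3 vs 1, 1 vs 1, 2 vs 2] → B does not strictly dominate C (column Y: 1 ≤ 1)
  C vs A: [1 vs 3, 1 vs 4, 2 vs 6] → C does not strictly dominate A (column X: 1 ≤ 3)
  C vs B: [1 vs 3, 1 vs 1, 2 vs 2] → C does not strictly dominate B (column X: 1 ≤ 3)
No single strategy strictly dominates all others → no strictly dominant strategy.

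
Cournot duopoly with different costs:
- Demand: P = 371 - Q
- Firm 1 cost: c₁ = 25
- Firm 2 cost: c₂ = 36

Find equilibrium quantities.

q₁* = 119.0, q₂* = 108.0

Work:
Reaction: q₁ = (371 - 25 - q₂)/2
Reaction: q₂ = (371 - 36 - q₁)/2
Solve simultaneously:
q₁* = (371 - 2×25 + 36)/3 = 119.0
q₂* = (371 - 2×36 + 25)/3 = 108.0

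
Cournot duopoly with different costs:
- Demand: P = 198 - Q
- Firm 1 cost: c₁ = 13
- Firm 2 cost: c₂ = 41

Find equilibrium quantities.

q₁* = 71.0, q₂* = 43.0

Work:
Reaction: q₁ = (198 - 13 - q₂)/2
Reaction: q₂ = (198 - 41 - q₁)/2
Solve simultaneously:
q₁* = (198 - 2×13 + 41)/3 = 71.0
q₂* = (198 - 2×41 + 13)/3 = 43.0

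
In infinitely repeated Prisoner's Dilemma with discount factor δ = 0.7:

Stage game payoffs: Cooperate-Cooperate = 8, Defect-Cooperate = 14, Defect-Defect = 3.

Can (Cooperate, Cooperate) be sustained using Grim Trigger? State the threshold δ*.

δ* = 0.5455; since δ = 0.7 ≥ 0.5455, cooperation can be sustained

Work:
For Grim Trigger:
Cooperate forever: 8/(1-δ)
Defect then punished: 14 + 3·δ/(1-δ)
Need: 8/(1-δ) ≥ 14 + 3·δ/(1-δ)
Solving: δ ≥ (T-R)/(T-P) = (14-8)/(14-3) = 0.5455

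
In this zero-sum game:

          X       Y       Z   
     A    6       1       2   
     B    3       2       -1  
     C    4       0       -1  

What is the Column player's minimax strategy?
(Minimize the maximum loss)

Column should play Y or Z (all achieve the minimum), value = 2

Work:
Column player minimizes Row's maximum payoff:
Column X: max payoff to Row = 6
Column Y: max payoff to Row = 2
Column Z: max payoff to Row = 2
Minimum is 2, achieved by columns Y, Z (tied).
Each of Y or Z is a minimax strategy.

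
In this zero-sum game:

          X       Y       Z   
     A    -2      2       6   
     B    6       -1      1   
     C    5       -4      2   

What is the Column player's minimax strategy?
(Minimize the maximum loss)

Column should play Y, value = 2

Work:
Column player minimizes Row's maximum payoff:
Column X: max payoff to Row = 6
Column Y: max payoff to Row = 2
Column Z: max payoff to Row = 6
Minimum is 2, achieved by column Y.
Minimax strategy: Y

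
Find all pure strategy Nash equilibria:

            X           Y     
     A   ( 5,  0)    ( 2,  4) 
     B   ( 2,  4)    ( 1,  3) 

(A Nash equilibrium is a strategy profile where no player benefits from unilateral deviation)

Nash equilibrium: (A, Y)

Work:
Best responses:
  P1 vs X: payoffs [5, 2] → best response A (payoff 5)
  P1 vs Y: payoffs [2, 1] → best response A (payoff 2)
  P2 vs A: payoffs [0, 4] → best response Y (payoff 4)
  P2 vs B: payoffs [4, 3] → best response X (payoff 4)
Mutual best responses: (A,Y) → Nash equilibria.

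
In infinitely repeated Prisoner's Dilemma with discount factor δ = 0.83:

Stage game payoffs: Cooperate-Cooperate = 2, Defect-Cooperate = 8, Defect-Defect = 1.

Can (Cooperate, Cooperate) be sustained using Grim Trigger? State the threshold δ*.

δ* = 0.8571; since δ = 0.83 < 0.8571, cooperation cannot be sustained

Work:
For Grim Trigger:
Cooperate forever: 2/(1-δ)
Defect then punished: 8 + 1·δ/(1-δ)
Need: 2/(1-δ) ≥ 8 + 1·δ/(1-δ)
Solving: δ ≥ (T-R)/(T-P) = (8-2)/(8-1) = 0.8571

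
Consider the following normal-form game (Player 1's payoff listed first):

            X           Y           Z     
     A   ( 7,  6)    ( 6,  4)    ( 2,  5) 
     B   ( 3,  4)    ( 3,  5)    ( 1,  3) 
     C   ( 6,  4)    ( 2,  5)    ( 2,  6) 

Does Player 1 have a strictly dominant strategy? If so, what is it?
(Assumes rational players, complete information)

No strictly dominant strategy exists for Player 1

Work:
A strategy strictly dominates another if it gives a strictly higher payoff against every opponent action. Compare each pair of P1's strategies column-by-column:
  A vs B: [7 vs 3, 6 vs 3, 2 vs 1] → A strictly dominates B
  A vs C: [7 vs 6, 6 vs 2, 2 vs 2] → A does not strictly dominate C (column Z: 2 ≤ 2)
  B vs A: [3 vs 7, 3 vs 6, 1 vs 2] → B does not strictly dominate A (column X: 3 ≤ 7)
  B vs C: [3 vs 6, 3 vs 2, 1 vs 2] → B does not strictly dominate C (column X: 3 ≤ 6)
  C vs A: [6 vs 7, 2 vs 6, 2 vs 2] → C does not strictly dominate A (column X: 6 ≤ 7)
  C vs B: [6 vs 3, 2 vs 3, 2 vs 1] → C does not strictly dominate B (column Y: 2 ≤ 3)
No single strategy strictly dominates all others → no strictly dominant strategy.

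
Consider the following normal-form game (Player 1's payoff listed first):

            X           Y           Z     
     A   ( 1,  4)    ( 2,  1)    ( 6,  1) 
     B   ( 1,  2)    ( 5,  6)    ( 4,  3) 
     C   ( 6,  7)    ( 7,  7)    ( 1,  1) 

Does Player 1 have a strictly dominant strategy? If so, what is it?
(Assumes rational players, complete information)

No strictly dominant strategy exists for Player 1

Work:
A strategy strictly dominates another if it gives a strictly higher payoff against every opponent action. Compare each pair of P1's strategies column-by-column:
  A vs B: [1 vs 1, 2 vs 5, 6 vs 4] → A does not strictly dominate B (column X: 1 ≤ 1)
  A vs C: [1 vs 6, 2 vs 7, 6 vs 1] → A does not strictly dominate C (column X: 1 ≤ 6)
  B vs A: [1 vs 1, 5 vs 2, 4 vs 6] → B does not strictly dominate A (column X: 1 ≤ 1)
  B vs C: [1 vs 6, 5 vs 7, 4 vs 1] → B does not strictly dominate C (column X: 1 ≤ 6)
  C vs A: [6 vs 1, 7 vs 2, 1 vs 6] → C does not strictly dominate A (column Z: 1 ≤ 6)
  C vs B: [6 vs 1, 7 vs 5, 1 vs 4] → C does not strictly dominate B (column Z: 1 ≤ 4)
No single strategy strictly dominates all others → no strictly dominant strategy.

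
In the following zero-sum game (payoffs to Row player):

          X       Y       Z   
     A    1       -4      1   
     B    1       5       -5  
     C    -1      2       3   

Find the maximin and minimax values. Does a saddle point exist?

Maximin = -1, Minimax = 1, Saddle: False

Work:
Row minimums: [-4, -5, -1] → maximin = -1
Column maximums: [1, 5, 3] → minimax = 1
No saddle point (maximin ≠ minimax). Mixed strategy needed.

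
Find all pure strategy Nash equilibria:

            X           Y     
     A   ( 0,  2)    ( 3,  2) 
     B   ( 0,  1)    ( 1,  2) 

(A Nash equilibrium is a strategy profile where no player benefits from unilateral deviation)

Nash equilibrium: (A, X), (A, Y)

Work:
Best responses:
  P1 vs X: payoffs [0, 0] → best response A/B (payoff 0)
  P1 vs Y: payoffs [3, 1] → best response A (payoff 3)
  P2 vs A: payoffs [2, 2] → best response X/Y (payoff 2)
  P2 vs B: payoffs [1, 2] → best response Y (payoff 2)
Mutual best responses: (A,X), (A,Y) → Nash equilibria.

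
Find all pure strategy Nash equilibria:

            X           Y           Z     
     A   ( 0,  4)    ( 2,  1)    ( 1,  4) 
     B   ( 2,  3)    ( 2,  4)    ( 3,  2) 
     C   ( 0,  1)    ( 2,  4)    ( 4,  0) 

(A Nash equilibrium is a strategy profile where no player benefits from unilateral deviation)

Nash equilibrium: (B, Y), (C, Y)

Work:
Best responses:
  P1 vs X: payoffs [0, 2, 0] → best response B (payoff 2)
  P1 vs Y: payoffs [2, 2, 2] → best response A/B/C (payoff 2)
  P1 vs Z: payoffs [1, 3, 4] → best response C (payoff 4)
  P2 vs A: payoffs [4, 1, 4] → best response X/Z (payoff 4)
  P2 vs B: payoffs [3, 4, 2] → best response Y (payoff 4)
  P2 vs C: payoffs [1, 4, 0] → best response Y (payoff 4)
Mutual best responses: (B,Y), (C,Y) → Nash equilibria.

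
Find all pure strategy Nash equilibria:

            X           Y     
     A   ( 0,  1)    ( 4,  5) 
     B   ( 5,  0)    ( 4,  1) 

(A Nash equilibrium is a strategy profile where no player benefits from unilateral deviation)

Nash equilibrium: (A, Y), (B, Y)

Work:
Best responses:
  P1 vs X: payoffs [0, 5] → best response B (payoff 5)
  P1 vs Y: payoffs [4, 4] → best response A/B (payoff 4)
  P2 vs A: payoffs [1, 5] → best response Y (payoff 5)
  P2 vs B: payoffs [0, 1] → best response Y (payoff 1)
Mutual best responses: (A,Y), (B,Y) → Nash equilibria.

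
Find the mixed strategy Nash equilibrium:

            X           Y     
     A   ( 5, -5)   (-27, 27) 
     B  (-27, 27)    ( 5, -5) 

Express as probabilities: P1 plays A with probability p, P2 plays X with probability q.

p = 0.5, q = 0.5

Work:
Find probabilities that make opponent indifferent:
P2 chooses q to make P1 indifferent between A and B
P1 chooses p to make P2 indifferent between X and Y
Mixed NE: P1 plays (A: 0.5, B: 0.5), P2 plays (X: 0.5, Y: 0.5)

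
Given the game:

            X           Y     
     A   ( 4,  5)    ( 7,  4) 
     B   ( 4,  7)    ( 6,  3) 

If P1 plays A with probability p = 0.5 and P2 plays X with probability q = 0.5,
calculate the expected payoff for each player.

E[P1] = 5.25, E[P2] = 4.75

Work:
E[P1] = p·q·π₁(A,X) + p·(1-q)·π₁(A,Y) + (1-p)·q·π₁(B,X) + (1-p)·(1-q)·π₁(B,Y)
= 0.5·0.5·4 + 0.5·0.5·7 + 0.5·0.5·4 + 0.5·0.5·6
= 5.25

E[P2] = 4.75 (similar calculation)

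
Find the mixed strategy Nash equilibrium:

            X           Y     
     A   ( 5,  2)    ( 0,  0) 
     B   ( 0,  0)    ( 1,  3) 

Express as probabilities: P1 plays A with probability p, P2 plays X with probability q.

p = 0.6, q = 0.1667

Work:
Find probabilities that make opponent indifferent:
P2 chooses q to make P1 indifferent between A and B
P1 chooses p to make P2 indifferent between X and Y
Mixed NE: P1 plays (A: 0.6, B: 0.4), P2 plays (X: 0.1667, Y: 0.8333)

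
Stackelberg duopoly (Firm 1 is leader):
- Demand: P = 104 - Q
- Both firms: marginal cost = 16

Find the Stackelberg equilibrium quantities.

q₁* (leader) = 44.0, q₂* (follower) = 22.0

Work:
Follower's reaction: q₂ = (a - c - q₁)/2
Leader substitutes: π₁ = q₁·(a - q₁ - (a-c-q₁)/2 - c)
FOC: q₁* = (104 - 16)/2 = 44.00
Then: q₂* = (104 - 16 - 44.0)/2 = 22.00
Leader has first-mover advantage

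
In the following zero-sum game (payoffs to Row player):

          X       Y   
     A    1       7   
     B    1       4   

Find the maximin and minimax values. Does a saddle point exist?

Maximin = 1, Minimax = 1, Saddle: True

Work:
Row minimums: [1, 1] → maximin = 1
Column maximums: [1, 7] → minimax = 1
Saddle point exists! Game value = 1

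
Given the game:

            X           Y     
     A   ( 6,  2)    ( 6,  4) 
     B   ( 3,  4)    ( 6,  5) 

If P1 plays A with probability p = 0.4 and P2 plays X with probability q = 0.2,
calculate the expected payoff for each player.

E[P1] = 5.64, E[P2] = 4.32

Work:
E[P1] = p·q·π₁(A,X) + p·(1-q)·π₁(A,Y) + (1-p)·q·π₁(B,X) + (1-p)·(1-q)·π₁(B,Y)
= 0.4·0.2·6 + 0.4·0.8·6 + 0.6·0.2·3 + 0.6·0.8·6
= 5.64

E[P2] = 4.32 (similar calculation)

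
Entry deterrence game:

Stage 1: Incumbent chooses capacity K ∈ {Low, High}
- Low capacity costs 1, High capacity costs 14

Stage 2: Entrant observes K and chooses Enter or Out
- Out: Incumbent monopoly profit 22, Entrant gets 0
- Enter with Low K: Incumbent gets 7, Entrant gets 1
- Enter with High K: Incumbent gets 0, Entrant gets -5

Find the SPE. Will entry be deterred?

SPE: (High, Enter|Low, Out|High); Entry deterred. Incumbent net profit = 8

Work:
After Low K: Entrant enters (1 > 0)
After High K: Entrant stays out (-5 < 0)
Incumbent: Low → 7−1=6, High → 22−14=8
Incumbent chooses High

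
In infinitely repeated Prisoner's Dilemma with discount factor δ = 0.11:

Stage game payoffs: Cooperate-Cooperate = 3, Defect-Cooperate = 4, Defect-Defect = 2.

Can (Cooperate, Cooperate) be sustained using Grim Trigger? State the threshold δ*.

δ* = 0.5; since δ = 0.11 < 0.5, cooperation cannot be sustained

Work:
For Grim Trigger:
Cooperate forever: 3/(1-δ)
Defect then punished: 4 + 2·δ/(1-δ)
Need: 3/(1-δ) ≥ 4 + 2·δ/(1-δ)
Solving: δ ≥ (T-R)/(T-P) = (4-3)/(4-2) = 0.5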